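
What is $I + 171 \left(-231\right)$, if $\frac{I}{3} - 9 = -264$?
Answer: $-40266$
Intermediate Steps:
$I = -765$ ($I = 27 + 3 \left(-264\right) = 27 - 792 = -765$)
$I + 171 \left(-231\right) = -765 + 171 \left(-231\right) = -765 - 39501 = -40266$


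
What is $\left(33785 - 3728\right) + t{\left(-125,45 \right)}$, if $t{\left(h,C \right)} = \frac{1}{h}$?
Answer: $\frac{3757124}{125} \approx 30057.0$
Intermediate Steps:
$\left(33785 - 3728\right) + t{\left(-125,45 \right)} = \left(33785 - 3728\right) + \frac{1}{-125} = 30057 - \frac{1}{125} = \frac{3757124}{125}$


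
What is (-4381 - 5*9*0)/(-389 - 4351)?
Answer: 4381/4740 ≈ 0.92426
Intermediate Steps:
(-4381 - 5*9*0)/(-389 - 4351) = (-4381 - 45*0)/(-4740) = (-4381 + 0)*(-1/4740) = -4381*(-1/4740) = 4381/4740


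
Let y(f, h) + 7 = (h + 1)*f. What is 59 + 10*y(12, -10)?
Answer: -1091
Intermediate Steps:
y(f, h) = -7 + f*(1 + h) (y(f, h) = -7 + (h + 1)*f = -7 + (1 + h)*f = -7 + f*(1 + h))
59 + 10*y(12, -10) = 59 + 10*(-7 + 12 + 12*(-10)) = 59 + 10*(-7 + 12 - 120) = 59 + 10*(-115) = 59 - 1150 = -1091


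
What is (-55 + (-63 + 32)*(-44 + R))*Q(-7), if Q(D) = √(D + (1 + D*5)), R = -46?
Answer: 2735*I*√41 ≈ 17513.0*I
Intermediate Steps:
Q(D) = √(1 + 6*D) (Q(D) = √(D + (1 + 5*D)) = √(1 + 6*D))
(-55 + (-63 + 32)*(-44 + R))*Q(-7) = (-55 + (-63 + 32)*(-44 - 46))*√(1 + 6*(-7)) = (-55 - 31*(-90))*√(1 - 42) = (-55 + 2790)*√(-41) = 2735*(I*√41) = 2735*I*√41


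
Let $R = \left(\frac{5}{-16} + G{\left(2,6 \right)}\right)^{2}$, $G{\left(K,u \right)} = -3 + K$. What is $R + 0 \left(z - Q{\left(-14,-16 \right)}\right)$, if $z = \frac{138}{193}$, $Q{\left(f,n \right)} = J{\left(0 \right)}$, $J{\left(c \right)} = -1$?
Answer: $\frac{441}{256} \approx 1.7227$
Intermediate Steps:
$Q{\left(f,n \right)} = -1$
$z = \frac{138}{193}$ ($z = 138 \cdot \frac{1}{193} = \frac{138}{193} \approx 0.71503$)
$R = \frac{441}{256}$ ($R = \left(\frac{5}{-16} + \left(-3 + 2\right)\right)^{2} = \left(5 \left(- \frac{1}{16}\right) - 1\right)^{2} = \left(- \frac{5}{16} - 1\right)^{2} = \left(- \frac{21}{16}\right)^{2} = \frac{441}{256} \approx 1.7227$)
$R + 0 \left(z - Q{\left(-14,-16 \right)}\right) = \frac{441}{256} + 0 \left(\frac{138}{193} - -1\right) = \frac{441}{256} + 0 \left(\frac{138}{193} + 1\right) = \frac{441}{256} + 0 \cdot \frac{331}{193} = \frac{441}{256} + 0 = \frac{441}{256}$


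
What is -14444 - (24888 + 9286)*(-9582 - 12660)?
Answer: 760083664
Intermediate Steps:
-14444 - (24888 + 9286)*(-9582 - 12660) = -14444 - 34174*(-22242) = -14444 - 1*(-760098108) = -14444 + 760098108 = 760083664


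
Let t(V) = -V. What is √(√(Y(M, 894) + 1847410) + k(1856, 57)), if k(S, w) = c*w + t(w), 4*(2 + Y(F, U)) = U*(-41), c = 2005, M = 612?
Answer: √(456912 + 2*√7352978)/2 ≈ 339.98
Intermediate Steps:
Y(F, U) = -2 - 41*U/4 (Y(F, U) = -2 + (U*(-41))/4 = -2 + (-41*U)/4 = -2 - 41*U/4)
k(S, w) = 2004*w (k(S, w) = 2005*w - w = 2004*w)
√(√(Y(M, 894) + 1847410) + k(1856, 57)) = √(√((-2 - 41/4*894) + 1847410) + 2004*57) = √(√((-2 - 18327/2) + 1847410) + 114228) = √(√(-18331/2 + 1847410) + 114228) = √(√(3676489/2) + 114228) = √(√7352978/2 + 114228) = √(114228 + √7352978/2)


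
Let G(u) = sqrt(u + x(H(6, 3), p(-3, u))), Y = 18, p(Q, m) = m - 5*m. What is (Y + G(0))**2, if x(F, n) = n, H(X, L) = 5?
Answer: 324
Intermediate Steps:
p(Q, m) = -4*m
G(u) = sqrt(3)*sqrt(-u) (G(u) = sqrt(u - 4*u) = sqrt(-3*u) = sqrt(3)*sqrt(-u))
(Y + G(0))**2 = (18 + sqrt(3)*sqrt(-1*0))**2 = (18 + sqrt(3)*sqrt(0))**2 = (18 + sqrt(3)*0)**2 = (18 + 0)**2 = 18**2 = 324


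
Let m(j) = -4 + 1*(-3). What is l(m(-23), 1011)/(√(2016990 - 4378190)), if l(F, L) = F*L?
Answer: 7077*I*√5903/118060 ≈ 4.6056*I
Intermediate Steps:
m(j) = -7 (m(j) = -4 - 3 = -7)
l(m(-23), 1011)/(√(2016990 - 4378190)) = (-7*1011)/(√(2016990 - 4378190)) = -7077*(-I*√5903/118060) = -(-7077)*I*√5903/118060 = 7077*I*√5903/118060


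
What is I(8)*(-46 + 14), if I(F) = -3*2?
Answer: 192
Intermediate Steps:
I(F) = -6
I(8)*(-46 + 14) = -6*(-46 + 14) = -6*(-32) = 192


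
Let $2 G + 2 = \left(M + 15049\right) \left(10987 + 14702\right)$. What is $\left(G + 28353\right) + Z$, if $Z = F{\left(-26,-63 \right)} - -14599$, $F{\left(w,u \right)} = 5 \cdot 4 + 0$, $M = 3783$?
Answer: $241930595$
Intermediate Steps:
$F{\left(w,u \right)} = 20$ ($F{\left(w,u \right)} = 20 + 0 = 20$)
$G = 241887623$ ($G = -1 + \frac{\left(3783 + 15049\right) \left(10987 + 14702\right)}{2} = -1 + \frac{18832 \cdot 25689}{2} = -1 + \frac{1}{2} \cdot 483775248 = -1 + 241887624 = 241887623$)
$Z = 14619$ ($Z = 20 - -14599 = 20 + 14599 = 14619$)
$\left(G + 28353\right) + Z = \left(241887623 + 28353\right) + 14619 = 241915976 + 14619 = 241930595$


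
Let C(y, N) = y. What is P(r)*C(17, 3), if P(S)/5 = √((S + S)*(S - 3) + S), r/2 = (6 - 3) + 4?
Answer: 85*√322 ≈ 1525.3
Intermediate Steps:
r = 14 (r = 2*((6 - 3) + 4) = 2*(3 + 4) = 2*7 = 14)
P(S) = 5*√(S + 2*S*(-3 + S)) (P(S) = 5*√((S + S)*(S - 3) + S) = 5*√((2*S)*(-3 + S) + S) = 5*√(2*S*(-3 + S) + S) = 5*√(S + 2*S*(-3 + S)))
P(r)*C(17, 3) = (5*√(14*(-5 + 2*14)))*17 = (5*√(14*(-5 + 28)))*17 = (5*√(14*23))*17 = (5*√322)*17 = 85*√322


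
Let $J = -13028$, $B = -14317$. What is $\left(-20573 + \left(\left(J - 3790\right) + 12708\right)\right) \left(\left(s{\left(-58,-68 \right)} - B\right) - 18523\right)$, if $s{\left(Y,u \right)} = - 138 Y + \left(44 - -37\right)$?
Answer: $-95745357$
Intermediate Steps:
$s{\left(Y,u \right)} = 81 - 138 Y$ ($s{\left(Y,u \right)} = - 138 Y + \left(44 + 37\right) = - 138 Y + 81 = 81 - 138 Y$)
$\left(-20573 + \left(\left(J - 3790\right) + 12708\right)\right) \left(\left(s{\left(-58,-68 \right)} - B\right) - 18523\right) = \left(-20573 + \left(\left(-13028 - 3790\right) + 12708\right)\right) \left(\left(\left(81 - -8004\right) - -14317\right) - 18523\right) = \left(-20573 + \left(-16818 + 12708\right)\right) \left(\left(\left(81 + 8004\right) + 14317\right) - 18523\right) = \left(-20573 - 4110\right) \left(\left(8085 + 14317\right) - 18523\right) = - 24683 \left(22402 - 18523\right) = \left(-24683\right) 3879 = -95745357$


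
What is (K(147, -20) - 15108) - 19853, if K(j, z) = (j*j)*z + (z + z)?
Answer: -467181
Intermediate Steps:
K(j, z) = 2*z + z*j**2 (K(j, z) = j**2*z + 2*z = z*j**2 + 2*z = 2*z + z*j**2)
(K(147, -20) - 15108) - 19853 = (-20*(2 + 147**2) - 15108) - 19853 = (-20*(2 + 21609) - 15108) - 19853 = (-20*21611 - 15108) - 19853 = (-432220 - 15108) - 19853 = -447328 - 19853 = -467181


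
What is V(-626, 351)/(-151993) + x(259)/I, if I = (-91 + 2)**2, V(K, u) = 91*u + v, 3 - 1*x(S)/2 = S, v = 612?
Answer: -335672729/1203936553 ≈ -0.27881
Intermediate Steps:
x(S) = 6 - 2*S
V(K, u) = 612 + 91*u (V(K, u) = 91*u + 612 = 612 + 91*u)
I = 7921 (I = (-89)**2 = 7921)
V(-626, 351)/(-151993) + x(259)/I = (612 + 91*351)/(-151993) + (6 - 2*259)/7921 = (612 + 31941)*(-1/151993) + (6 - 518)*(1/7921) = 32553*(-1/151993) - 512*1/7921 = -32553/151993 - 512/7921 = -335672729/1203936553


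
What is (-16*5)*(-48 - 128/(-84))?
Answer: 78080/21 ≈ 3718.1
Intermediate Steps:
(-16*5)*(-48 - 128/(-84)) = -80*(-48 - 128*(-1/84)) = -80*(-48 + 32/21) = -80*(-976/21) = 78080/21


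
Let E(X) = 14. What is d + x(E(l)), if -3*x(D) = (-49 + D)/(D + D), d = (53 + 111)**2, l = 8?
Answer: 322757/12 ≈ 26896.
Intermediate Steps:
d = 26896 (d = 164**2 = 26896)
x(D) = -(-49 + D)/(6*D) (x(D) = -(-49 + D)/(3*(D + D)) = -(-49 + D)/(3*(2*D)) = -(-49 + D)*1/(2*D)/3 = -(-49 + D)/(6*D))
d + x(E(l)) = 26896 + (1/6)*(49 - 1*14)/14 = 26896 + (1/6)*(1/14)*(49 - 14) = 26896 + (1/6)*(1/14)*35 = 26896 + 5/12 = 322757/12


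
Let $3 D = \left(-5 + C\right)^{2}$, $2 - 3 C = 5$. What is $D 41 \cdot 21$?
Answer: $10332$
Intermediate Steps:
$C = -1$ ($C = \frac{2}{3} - \frac{5}{3} = -1$)
$D = 12$ ($D = \frac{\left(-5 - 1\right)^{2}}{3} = \frac{\left(-6\right)^{2}}{3} = \frac{1}{3} \cdot 36 = 12$)
$D 41 \cdot 21 = 12 \cdot 41 \cdot 21 = 492 \cdot 21 = 10332$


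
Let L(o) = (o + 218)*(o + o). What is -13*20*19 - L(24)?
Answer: -16556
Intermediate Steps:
L(o) = 2*o*(218 + o) (L(o) = (218 + o)*(2*o) = 2*o*(218 + o))
-13*20*19 - L(24) = -13*20*19 - 2*24*(218 + 24) = -260*19 - 2*24*242 = -4940 - 1*11616 = -4940 - 11616 = -16556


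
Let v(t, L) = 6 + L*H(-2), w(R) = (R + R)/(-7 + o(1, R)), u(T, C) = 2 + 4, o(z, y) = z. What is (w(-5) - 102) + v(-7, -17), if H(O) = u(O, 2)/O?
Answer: -130/3 ≈ -43.333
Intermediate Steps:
u(T, C) = 6
H(O) = 6/O
w(R) = -R/3 (w(R) = (R + R)/(-7 + 1) = (2*R)/(-6) = (2*R)*(-⅙) = -R/3)
v(t, L) = 6 - 3*L (v(t, L) = 6 + L*(6/(-2)) = 6 + L*(6*(-½)) = 6 + L*(-3) = 6 - 3*L)
(w(-5) - 102) + v(-7, -17) = (-⅓*(-5) - 102) + (6 - 3*(-17)) = (5/3 - 102) + (6 + 51) = -301/3 + 57 = -130/3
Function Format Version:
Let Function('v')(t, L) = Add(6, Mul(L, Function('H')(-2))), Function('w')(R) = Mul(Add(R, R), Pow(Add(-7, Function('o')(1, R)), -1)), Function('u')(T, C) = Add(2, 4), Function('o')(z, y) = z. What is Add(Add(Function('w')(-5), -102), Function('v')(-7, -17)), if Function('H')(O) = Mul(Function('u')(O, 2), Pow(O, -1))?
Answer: Rational(-130, 3) ≈ -43.333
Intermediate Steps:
Function('u')(T, C) = 6
Function('H')(O) = Mul(6, Pow(O, -1))
Function('w')(R) = Mul(Rational(-1, 3), R) (Function('w')(R) = Mul(Add(R, R), Pow(Add(-7, 1), -1)) = Mul(Mul(2, R), Pow(-6, -1)) = Mul(Mul(2, R), Rational(-1, 6)) = Mul(Rational(-1, 3), R))
Function('v')(t, L) = Add(6, Mul(-3, L)) (Function('v')(t, L) = Add(6, Mul(L, Mul(6, Pow(-2, -1)))) = Add(6, Mul(L, Mul(6, Rational(-1, 2)))) = Add(6, Mul(L, -3)) = Add(6, Mul(-3, L)))
Add(Add(Function('w')(-5), -102), Function('v')(-7, -17)) = Add(Add(Mul(Rational(-1, 3), -5), -102), Add(6, Mul(-3, -17))) = Add(Add(Rational(5, 3), -102), Add(6, 51)) = Add(Rational(-301, 3), 57) = Rational(-130, 3)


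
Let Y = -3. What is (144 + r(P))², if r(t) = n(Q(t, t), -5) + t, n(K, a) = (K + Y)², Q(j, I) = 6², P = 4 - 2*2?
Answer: 1520289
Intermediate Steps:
P = 0 (P = 4 - 4 = 0)
Q(j, I) = 36
n(K, a) = (-3 + K)² (n(K, a) = (K - 3)² = (-3 + K)²)
r(t) = 1089 + t (r(t) = (-3 + 36)² + t = 33² + t = 1089 + t)
(144 + r(P))² = (144 + (1089 + 0))² = (144 + 1089)² = 1233² = 1520289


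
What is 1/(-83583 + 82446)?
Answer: -1/1137 ≈ -0.00087951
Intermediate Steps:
1/(-83583 + 82446) = 1/(-1137) = -1/1137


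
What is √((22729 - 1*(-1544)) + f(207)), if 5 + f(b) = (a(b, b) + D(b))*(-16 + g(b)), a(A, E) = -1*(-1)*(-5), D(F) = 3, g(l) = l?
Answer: 3*√2654 ≈ 154.55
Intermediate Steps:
a(A, E) = -5 (a(A, E) = 1*(-5) = -5)
f(b) = 27 - 2*b (f(b) = -5 + (-5 + 3)*(-16 + b) = -5 - 2*(-16 + b) = -5 + (32 - 2*b) = 27 - 2*b)
√((22729 - 1*(-1544)) + f(207)) = √((22729 - 1*(-1544)) + (27 - 2*207)) = √((22729 + 1544) + (27 - 414)) = √(24273 - 387) = √23886 = 3*√2654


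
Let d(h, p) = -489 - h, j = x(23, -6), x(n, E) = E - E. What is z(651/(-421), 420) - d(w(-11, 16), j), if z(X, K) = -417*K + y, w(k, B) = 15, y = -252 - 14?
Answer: -174902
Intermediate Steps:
y = -266
x(n, E) = 0
j = 0
z(X, K) = -266 - 417*K (z(X, K) = -417*K - 266 = -266 - 417*K)
z(651/(-421), 420) - d(w(-11, 16), j) = (-266 - 417*420) - (-489 - 1*15) = (-266 - 175140) - (-489 - 15) = -175406 - 1*(-504) = -175406 + 504 = -174902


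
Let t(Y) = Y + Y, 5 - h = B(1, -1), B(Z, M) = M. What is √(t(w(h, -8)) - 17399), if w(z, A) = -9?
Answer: I*√17417 ≈ 131.97*I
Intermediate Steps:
h = 6 (h = 5 - 1*(-1) = 5 + 1 = 6)
t(Y) = 2*Y
√(t(w(h, -8)) - 17399) = √(2*(-9) - 17399) = √(-18 - 17399) = √(-17417) = I*√17417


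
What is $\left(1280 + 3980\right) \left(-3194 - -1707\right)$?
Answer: $-7821620$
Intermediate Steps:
$\left(1280 + 3980\right) \left(-3194 - -1707\right) = 5260 \left(-3194 + 1707\right) = 5260 \left(-1487\right) = -7821620$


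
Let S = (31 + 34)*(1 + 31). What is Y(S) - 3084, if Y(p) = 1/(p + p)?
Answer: -12829439/4160 ≈ -3084.0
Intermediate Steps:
S = 2080 (S = 65*32 = 2080)
Y(p) = 1/(2*p)
Y(S) - 3084 = (½)/2080 - 3084 = (½)*(1/2080) - 3084 = 1/4160 - 3084 = -12829439/4160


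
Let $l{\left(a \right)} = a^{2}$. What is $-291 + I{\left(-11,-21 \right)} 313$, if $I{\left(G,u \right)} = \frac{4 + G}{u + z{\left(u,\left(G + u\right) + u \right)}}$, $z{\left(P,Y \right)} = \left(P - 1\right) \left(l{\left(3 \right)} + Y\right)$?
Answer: $- \frac{277768}{947} \approx -293.31$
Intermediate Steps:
$z{\left(P,Y \right)} = \left(-1 + P\right) \left(9 + Y\right)$ ($z{\left(P,Y \right)} = \left(P - 1\right) \left(3^{2} + Y\right) = \left(P - 1\right) \left(9 + Y\right) = \left(-1 + P\right) \left(9 + Y\right)$)
$I{\left(G,u \right)} = \frac{4 + G}{-9 - G + 8 u + u \left(G + 2 u\right)}$ ($I{\left(G,u \right)} = \frac{4 + G}{u + \left(-9 - \left(\left(G + u\right) + u\right) + 9 u + u \left(\left(G + u\right) + u\right)\right)} = \frac{4 + G}{u + \left(-9 - \left(G + 2 u\right) + 9 u + u \left(G + 2 u\right)\right)} = \frac{4 + G}{u - \left(9 + G - 7 u - u \left(G + 2 u\right)\right)} = \frac{4 + G}{-9 - G + 8 u + u \left(G + 2 u\right)}$)
$-291 + I{\left(-11,-21 \right)} 313 = -291 + \frac{-4 - -11}{9 - 11 - -168 - - 21 \left(-11 + 2 \left(-21\right)\right)} 313 = -291 + \frac{-4 + 11}{9 - 11 + 168 - - 21 \left(-11 - 42\right)} 313 = -291 + \frac{1}{9 - 11 + 168 - \left(-21\right) \left(-53\right)} 7 \cdot 313 = -291 + \frac{1}{9 - 11 + 168 - 1113} \cdot 7 \cdot 313 = -291 + \frac{1}{-947} \cdot 7 \cdot 313 = -291 + \left(- \frac{1}{947}\right) 7 \cdot 313 = -291 - \frac{2191}{947} = - \frac{277768}{947}$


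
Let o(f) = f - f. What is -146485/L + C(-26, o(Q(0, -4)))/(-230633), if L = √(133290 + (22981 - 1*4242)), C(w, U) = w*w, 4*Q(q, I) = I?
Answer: -52/17741 - 146485*√152029/152029 ≈ -375.69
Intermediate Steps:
Q(q, I) = I/4
o(f) = 0
C(w, U) = w²
L = √152029 (L = √(133290 + (22981 - 4242)) = √(133290 + 18739) = √152029 ≈ 389.91)
-146485/L + C(-26, o(Q(0, -4)))/(-230633) = -146485*√152029/152029 + (-26)²/(-230633) = -146485*√152029/152029 + 676*(-1/230633) = -146485*√152029/152029 - 52/17741 = -52/17741 - 146485*√152029/152029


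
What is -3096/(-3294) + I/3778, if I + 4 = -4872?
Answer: -121246/345687 ≈ -0.35074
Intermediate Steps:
I = -4876 (I = -4 - 4872 = -4876)
-3096/(-3294) + I/3778 = -3096/(-3294) - 4876/3778 = -3096*(-1/3294) - 4876*1/3778 = 172/183 - 2438/1889 = -121246/345687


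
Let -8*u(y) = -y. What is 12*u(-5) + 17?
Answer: 19/2 ≈ 9.5000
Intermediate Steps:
u(y) = y/8 (u(y) = -(-1)*y/8 = y/8)
12*u(-5) + 17 = 12*((⅛)*(-5)) + 17 = 12*(-5/8) + 17 = -15/2 + 17 = 19/2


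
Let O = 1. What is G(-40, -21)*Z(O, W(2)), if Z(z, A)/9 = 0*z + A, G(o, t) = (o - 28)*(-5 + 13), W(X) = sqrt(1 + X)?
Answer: -4896*sqrt(3) ≈ -8480.1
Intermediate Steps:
G(o, t) = -224 + 8*o (G(o, t) = (-28 + o)*8 = -224 + 8*o)
Z(z, A) = 9*A (Z(z, A) = 9*(0*z + A) = 9*(0 + A) = 9*A)
G(-40, -21)*Z(O, W(2)) = (-224 + 8*(-40))*(9*sqrt(1 + 2)) = (-224 - 320)*(9*sqrt(3)) = -4896*sqrt(3)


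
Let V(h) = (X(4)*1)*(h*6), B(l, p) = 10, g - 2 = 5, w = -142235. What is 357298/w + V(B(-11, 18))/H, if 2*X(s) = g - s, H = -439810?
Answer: -15715603453/6255637535 ≈ -2.5122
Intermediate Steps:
g = 7 (g = 2 + 5 = 7)
X(s) = 7/2 - s/2 (X(s) = (7 - s)/2 = 7/2 - s/2)
V(h) = 9*h (V(h) = ((7/2 - ½*4)*1)*(h*6) = ((7/2 - 2)*1)*(6*h) = ((3/2)*1)*(6*h) = 3*(6*h)/2 = 9*h)
357298/w + V(B(-11, 18))/H = 357298/(-142235) + (9*10)/(-439810) = 357298*(-1/142235) + 90*(-1/439810) = -357298/142235 - 9/43981 = -15715603453/6255637535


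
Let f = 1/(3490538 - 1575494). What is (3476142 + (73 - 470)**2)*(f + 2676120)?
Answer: 18622565257087383031/1915044 ≈ 9.7244e+12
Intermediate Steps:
f = 1/1915044 ≈ 5.2218e-7
(3476142 + (73 - 470)**2)*(f + 2676120) = (3476142 + (73 - 470)**2)*(1/1915044 + 2676120) = (3476142 + (-397)**2)*(5124887549281/1915044) = (3476142 + 157609)*(5124887549281/1915044) = 3633751*(5124887549281/1915044) = 18622565257087383031/1915044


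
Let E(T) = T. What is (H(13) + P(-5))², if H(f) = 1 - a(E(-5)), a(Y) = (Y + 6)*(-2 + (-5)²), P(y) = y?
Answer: 729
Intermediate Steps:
a(Y) = 138 + 23*Y (a(Y) = (6 + Y)*(-2 + 25) = (6 + Y)*23 = 138 + 23*Y)
H(f) = -22 (H(f) = 1 - (138 + 23*(-5)) = 1 - (138 - 115) = 1 - 1*23 = 1 - 23 = -22)
(H(13) + P(-5))² = (-22 - 5)² = (-27)² = 729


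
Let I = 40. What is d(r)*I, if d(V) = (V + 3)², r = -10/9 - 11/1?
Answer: 268960/81 ≈ 3320.5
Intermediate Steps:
r = -109/9 (r = -10*⅑ - 11*1 = -10/9 - 11 = -109/9 ≈ -12.111)
d(V) = (3 + V)²
d(r)*I = (3 - 109/9)²*40 = (-82/9)²*40 = (6724/81)*40 = 268960/81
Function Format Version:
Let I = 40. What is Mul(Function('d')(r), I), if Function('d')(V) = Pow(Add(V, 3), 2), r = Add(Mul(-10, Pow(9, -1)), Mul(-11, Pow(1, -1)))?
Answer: Rational(268960, 81) ≈ 3320.5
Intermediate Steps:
r = Rational(-109, 9) (r = Add(Mul(-10, Rational(1, 9)), Mul(-11, 1)) = Add(Rational(-10, 9), -11) = Rational(-109, 9) ≈ -12.111)
Function('d')(V) = Pow(Add(3, V), 2)
Mul(Function('d')(r), I) = Mul(Pow(Add(3, Rational(-109, 9)), 2), 40) = Mul(Pow(Rational(-82, 9), 2), 40) = Mul(Rational(6724, 81), 40) = Rational(268960, 81)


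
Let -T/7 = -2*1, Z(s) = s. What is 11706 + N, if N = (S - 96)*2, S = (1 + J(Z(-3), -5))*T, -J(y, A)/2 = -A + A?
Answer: 11542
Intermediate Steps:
T = 14 (T = -(-14) = -7*(-2) = 14)
J(y, A) = 0 (J(y, A) = -2*(-A + A) = -2*0 = 0)
S = 14 (S = (1 + 0)*14 = 1*14 = 14)
N = -164 (N = (14 - 96)*2 = -82*2 = -164)
11706 + N = 11706 - 164 = 11542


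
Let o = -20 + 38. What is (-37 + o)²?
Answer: 361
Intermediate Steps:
o = 18
(-37 + o)² = (-37 + 18)² = (-19)² = 361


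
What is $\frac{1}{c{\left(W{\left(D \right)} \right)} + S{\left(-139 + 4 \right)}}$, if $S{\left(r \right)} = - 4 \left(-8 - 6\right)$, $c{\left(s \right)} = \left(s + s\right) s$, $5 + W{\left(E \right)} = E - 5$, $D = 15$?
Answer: $\frac{1}{106} \approx 0.009434$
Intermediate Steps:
$W{\left(E \right)} = -10 + E$ ($W{\left(E \right)} = -5 + \left(E - 5\right) = -5 + \left(-5 + E\right) = -10 + E$)
$c{\left(s \right)} = 2 s^{2}$ ($c{\left(s \right)} = 2 s s = 2 s^{2}$)
$S{\left(r \right)} = 56$ ($S{\left(r \right)} = \left(-4\right) \left(-14\right) = 56$)
$\frac{1}{c{\left(W{\left(D \right)} \right)} + S{\left(-139 + 4 \right)}} = \frac{1}{2 \left(-10 + 15\right)^{2} + 56} = \frac{1}{2 \cdot 5^{2} + 56} = \frac{1}{2 \cdot 25 + 56} = \frac{1}{50 + 56} = \frac{1}{106}$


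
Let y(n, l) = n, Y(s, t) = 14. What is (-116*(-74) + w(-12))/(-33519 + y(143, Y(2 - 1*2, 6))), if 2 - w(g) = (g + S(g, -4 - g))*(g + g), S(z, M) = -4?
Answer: -4101/16688 ≈ -0.24575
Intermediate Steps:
w(g) = 2 - 2*g*(-4 + g) (w(g) = 2 - (g - 4)*(g + g) = 2 - (-4 + g)*2*g = 2 - 2*g*(-4 + g))
(-116*(-74) + w(-12))/(-33519 + y(143, Y(2 - 1*2, 6))) = (-116*(-74) + (2 - 2*(-12)**2 + 8*(-12)))/(-33519 + 143) = (8584 + (2 - 2*144 - 96))/(-33376) = (8584 + (2 - 288 - 96))*(-1/33376) = (8584 - 382)*(-1/33376) = 8202*(-1/33376) = -4101/16688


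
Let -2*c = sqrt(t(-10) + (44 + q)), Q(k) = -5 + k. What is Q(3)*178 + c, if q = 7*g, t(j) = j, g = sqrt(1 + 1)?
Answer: -356 - sqrt(34 + 7*sqrt(2))/2 ≈ -359.31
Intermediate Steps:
g = sqrt(2) ≈ 1.4142
q = 7*sqrt(2) ≈ 9.8995
c = -sqrt(34 + 7*sqrt(2))/2 (c = -sqrt(-10 + (44 + 7*sqrt(2)))/2 = -sqrt(34 + 7*sqrt(2))/2 ≈ -3.3128)
Q(3)*178 + c = (-5 + 3)*178 - sqrt(34 + 7*sqrt(2))/2 = -2*178 - sqrt(34 + 7*sqrt(2))/2 = -356 - sqrt(34 + 7*sqrt(2))/2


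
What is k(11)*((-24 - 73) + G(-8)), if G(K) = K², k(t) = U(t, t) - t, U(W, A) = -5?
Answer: 528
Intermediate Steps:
k(t) = -5 - t
k(11)*((-24 - 73) + G(-8)) = (-5 - 1*11)*((-24 - 73) + (-8)²) = (-5 - 11)*(-97 + 64) = -16*(-33) = 528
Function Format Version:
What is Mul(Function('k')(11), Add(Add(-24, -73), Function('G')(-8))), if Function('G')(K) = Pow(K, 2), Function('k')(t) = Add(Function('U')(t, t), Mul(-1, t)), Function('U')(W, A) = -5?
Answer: 528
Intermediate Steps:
Function('k')(t) = Add(-5, Mul(-1, t))
Mul(Function('k')(11), Add(Add(-24, -73), Function('G')(-8))) = Mul(Add(-5, Mul(-1, 11)), Add(Add(-24, -73), Pow(-8, 2))) = Mul(Add(-5, -11), Add(-97, 64)) = Mul(-16, -33) = 528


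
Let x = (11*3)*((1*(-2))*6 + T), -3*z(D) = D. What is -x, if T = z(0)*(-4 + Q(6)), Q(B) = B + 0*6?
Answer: 396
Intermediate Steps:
z(D) = -D/3
Q(B) = B (Q(B) = B + 0 = B)
T = 0 (T = (-1/3*0)*(-4 + 6) = 0*2 = 0)
x = -396 (x = (11*3)*((1*(-2))*6 + 0) = 33*(-2*6 + 0) = 33*(-12 + 0) = 33*(-12) = -396)
-x = -1*(-396) = 396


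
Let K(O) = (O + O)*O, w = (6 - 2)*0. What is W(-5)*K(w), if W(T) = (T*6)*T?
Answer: 0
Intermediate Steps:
W(T) = 6*T² (W(T) = (6*T)*T = 6*T²)
w = 0 (w = 4*0 = 0)
K(O) = 2*O² (K(O) = (2*O)*O = 2*O²)
W(-5)*K(w) = (6*(-5)²)*(2*0²) = (6*25)*(2*0) = 150*0 = 0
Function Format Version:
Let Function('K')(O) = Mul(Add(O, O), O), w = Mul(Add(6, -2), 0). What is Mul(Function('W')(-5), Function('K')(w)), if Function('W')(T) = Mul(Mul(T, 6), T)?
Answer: 0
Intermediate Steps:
Function('W')(T) = Mul(6, Pow(T, 2)) (Function('W')(T) = Mul(Mul(6, T), T) = Mul(6, Pow(T, 2)))
w = 0 (w = Mul(4, 0) = 0)
Function('K')(O) = Mul(2, Pow(O, 2)) (Function('K')(O) = Mul(Mul(2, O), O) = Mul(2, Pow(O, 2)))
Mul(Function('W')(-5), Function('K')(w)) = Mul(Mul(6, Pow(-5, 2)), Mul(2, Pow(0, 2))) = Mul(Mul(6, 25), Mul(2, 0)) = Mul(150, 0) = 0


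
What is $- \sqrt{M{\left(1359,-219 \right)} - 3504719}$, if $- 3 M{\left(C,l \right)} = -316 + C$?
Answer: $- \frac{80 i \sqrt{4929}}{3} \approx - 1872.2 i$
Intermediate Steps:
$M{\left(C,l \right)} = \frac{316}{3} - \frac{C}{3}$ ($M{\left(C,l \right)} = - \frac{-316 + C}{3} = \frac{316}{3} - \frac{C}{3}$)
$- \sqrt{M{\left(1359,-219 \right)} - 3504719} = - \sqrt{\left(\frac{316}{3} - 453\right) - 3504719} = - \sqrt{- \frac{1043}{3} - 3504719} = - \sqrt{- \frac{10515200}{3}} = - \frac{80 i \sqrt{4929}}{3}$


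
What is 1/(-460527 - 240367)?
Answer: -1/700894 ≈ -1.4267e-6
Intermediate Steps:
1/(-460527 - 240367) = 1/(-700894) = -1/700894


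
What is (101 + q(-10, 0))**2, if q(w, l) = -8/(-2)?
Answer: 11025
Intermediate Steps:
q(w, l) = 4 (q(w, l) = -8*(-1/2) = 4)
(101 + q(-10, 0))**2 = (101 + 4)**2 = 105**2 = 11025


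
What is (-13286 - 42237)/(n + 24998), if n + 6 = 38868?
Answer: -55523/63860 ≈ -0.86945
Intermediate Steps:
n = 38862 (n = -6 + 38868 = 38862)
(-13286 - 42237)/(n + 24998) = (-13286 - 42237)/(38862 + 24998) = -55523/63860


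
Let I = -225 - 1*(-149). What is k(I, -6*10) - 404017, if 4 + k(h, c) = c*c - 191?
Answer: -400612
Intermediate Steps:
I = -76 (I = -225 + 149 = -76)
k(h, c) = -195 + c**2 (k(h, c) = -4 + (c*c - 191) = -4 + (c**2 - 191) = -4 + (-191 + c**2) = -195 + c**2)
k(I, -6*10) - 404017 = (-195 + (-6*10)**2) - 404017 = (-195 + (-60)**2) - 404017 = (-195 + 3600) - 404017 = 3405 - 404017 = -400612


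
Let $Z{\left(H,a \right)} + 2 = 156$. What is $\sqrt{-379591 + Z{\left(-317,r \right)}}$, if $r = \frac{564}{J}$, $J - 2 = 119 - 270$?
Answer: $i \sqrt{379437} \approx 615.98 i$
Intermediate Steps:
$J = -149$ ($J = 2 + \left(119 - 270\right) = 2 - 151 = -149$)
$r = - \frac{564}{149}$ ($r = \frac{564}{-149} = 564 \left(- \frac{1}{149}\right) = - \frac{564}{149} \approx -3.7852$)
$Z{\left(H,a \right)} = 154$ ($Z{\left(H,a \right)} = -2 + 156 = 154$)
$\sqrt{-379591 + Z{\left(-317,r \right)}} = \sqrt{-379591 + 154} = \sqrt{-379437} = i \sqrt{379437}$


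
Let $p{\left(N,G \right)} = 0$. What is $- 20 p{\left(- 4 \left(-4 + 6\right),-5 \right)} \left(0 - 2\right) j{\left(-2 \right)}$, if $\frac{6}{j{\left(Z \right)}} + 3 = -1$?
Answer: $0$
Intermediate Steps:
$j{\left(Z \right)} = - \frac{3}{2}$ ($j{\left(Z \right)} = \frac{6}{-3 - 1} = \frac{6}{-4} = 6 \left(- \frac{1}{4}\right) = - \frac{3}{2}$)
$- 20 p{\left(- 4 \left(-4 + 6\right),-5 \right)} \left(0 - 2\right) j{\left(-2 \right)} = - 20 \cdot 0 \left(0 - 2\right) \left(- \frac{3}{2}\right) = - 20 \cdot 0 \left(-2\right) \left(- \frac{3}{2}\right) = \left(-20\right) 0 \left(- \frac{3}{2}\right) = 0 \left(- \frac{3}{2}\right) = 0$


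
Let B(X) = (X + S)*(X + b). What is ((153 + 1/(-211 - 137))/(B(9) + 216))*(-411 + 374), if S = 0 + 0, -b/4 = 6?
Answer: -1969991/28188 ≈ -69.888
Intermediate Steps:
b = -24 (b = -4*6 = -24)
S = 0
B(X) = X*(-24 + X) (B(X) = (X + 0)*(X - 24) = X*(-24 + X))
((153 + 1/(-211 - 137))/(B(9) + 216))*(-411 + 374) = ((153 + 1/(-211 - 137))/(9*(-24 + 9) + 216))*(-411 + 374) = ((153 + 1/(-348))/(9*(-15) + 216))*(-37) = ((153 - 1/348)/(-135 + 216))*(-37) = ((53243/348)/81)*(-37) = ((53243/348)*(1/81))*(-37) = (53243/28188)*(-37) = -1969991/28188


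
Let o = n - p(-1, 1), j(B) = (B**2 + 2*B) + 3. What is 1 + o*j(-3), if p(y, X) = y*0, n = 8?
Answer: 49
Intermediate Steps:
j(B) = 3 + B**2 + 2*B
p(y, X) = 0
o = 8 (o = 8 - 1*0 = 8 + 0 = 8)
1 + o*j(-3) = 1 + 8*(3 + (-3)**2 + 2*(-3)) = 1 + 8*(3 + 9 - 6) = 1 + 8*6 = 1 + 48 = 49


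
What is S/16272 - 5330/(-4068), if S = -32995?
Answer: -11675/16272 ≈ -0.71749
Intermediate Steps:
S/16272 - 5330/(-4068) = -32995/16272 - 5330/(-4068) = -32995*1/16272 - 5330*(-1/4068) = -32995/16272 + 2665/2034 = -11675/16272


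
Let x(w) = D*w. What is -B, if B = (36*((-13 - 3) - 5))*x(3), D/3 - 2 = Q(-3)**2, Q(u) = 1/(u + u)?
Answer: 13797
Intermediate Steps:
Q(u) = 1/(2*u)
D = 73/12 (D = 6 + 3*((1/2)/(-3))**2 = 6 + 3*((1/2)*(-1/3))**2 = 6 + 3*(-1/6)**2 = 6 + 3*(1/36) = 6 + 1/12 = 73/12 ≈ 6.0833)
x(w) = 73*w/12
B = -13797 (B = (36*((-13 - 3) - 5))*((73/12)*3) = (36*(-16 - 5))*(73/4) = (36*(-21))*(73/4) = -756*73/4 = -13797)
-B = -1*(-13797) = 13797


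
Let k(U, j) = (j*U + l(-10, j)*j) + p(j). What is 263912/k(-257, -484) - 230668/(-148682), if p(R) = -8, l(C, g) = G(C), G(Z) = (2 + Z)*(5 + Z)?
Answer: 7932964668/1951822955 ≈ 4.0644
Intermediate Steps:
l(C, g) = 10 + C² + 7*C
k(U, j) = -8 + 40*j + U*j (k(U, j) = (j*U + (10 + (-10)² + 7*(-10))*j) - 8 = (U*j + (10 + 100 - 70)*j) - 8 = (U*j + 40*j) - 8 = (40*j + U*j) - 8 = -8 + 40*j + U*j)
263912/k(-257, -484) - 230668/(-148682) = 263912/(-8 + 40*(-484) - 257*(-484)) - 230668/(-148682) = 263912/(-8 - 19360 + 124388) - 230668*(-1/148682) = 263912/105020 + 115334/74341 = 263912*(1/105020) + 115334/74341 = 65978/26255 + 115334/74341 = 7932964668/1951822955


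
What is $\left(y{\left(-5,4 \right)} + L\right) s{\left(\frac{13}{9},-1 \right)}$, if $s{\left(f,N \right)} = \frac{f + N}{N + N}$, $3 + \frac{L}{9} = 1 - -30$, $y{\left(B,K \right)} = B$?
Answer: $- \frac{494}{9} \approx -54.889$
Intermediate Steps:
$L = 252$ ($L = -27 + 9 \left(1 - -30\right) = -27 + 9 \left(1 + 30\right) = -27 + 9 \cdot 31 = -27 + 279 = 252$)
$s{\left(f,N \right)} = \frac{N + f}{2 N}$
$\left(y{\left(-5,4 \right)} + L\right) s{\left(\frac{13}{9},-1 \right)} = \left(-5 + 252\right) \frac{-1 + \frac{13}{9}}{2 \left(-1\right)} = 247 \cdot \frac{1}{2} \left(-1\right) \left(-1 + 13 \cdot \frac{1}{9}\right) = 247 \cdot \frac{1}{2} \left(-1\right) \left(-1 + \frac{13}{9}\right) = 247 \cdot \frac{1}{2} \left(-1\right) \frac{4}{9} = 247 \left(- \frac{2}{9}\right) = - \frac{494}{9}$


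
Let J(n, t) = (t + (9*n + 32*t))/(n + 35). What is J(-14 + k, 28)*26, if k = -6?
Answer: 6448/5 ≈ 1289.6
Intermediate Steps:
J(n, t) = (9*n + 33*t)/(35 + n)
J(-14 + k, 28)*26 = (3*(3*(-14 - 6) + 11*28)/(35 + (-14 - 6)))*26 = (3*(3*(-20) + 308)/(35 - 20))*26 = (3*(-60 + 308)/15)*26 = (3*(1/15)*248)*26 = (248/5)*26 = 6448/5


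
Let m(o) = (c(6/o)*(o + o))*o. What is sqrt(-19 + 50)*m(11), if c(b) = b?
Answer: 132*sqrt(31) ≈ 734.95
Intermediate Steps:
m(o) = 12*o (m(o) = ((6/o)*(o + o))*o = ((6/o)*(2*o))*o = 12*o)
sqrt(-19 + 50)*m(11) = sqrt(-19 + 50)*(12*11) = sqrt(31)*132 = 132*sqrt(31)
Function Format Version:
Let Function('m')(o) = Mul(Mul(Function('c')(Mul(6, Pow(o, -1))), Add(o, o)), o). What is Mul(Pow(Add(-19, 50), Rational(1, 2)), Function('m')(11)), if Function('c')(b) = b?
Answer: Mul(132, Pow(31, Rational(1, 2))) ≈ 734.95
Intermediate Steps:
Function('m')(o) = Mul(12, o) (Function('m')(o) = Mul(Mul(Mul(6, Pow(o, -1)), Add(o, o)), o) = Mul(Mul(Mul(6, Pow(o, -1)), Mul(2, o)), o) = Mul(12, o))
Mul(Pow(Add(-19, 50), Rational(1, 2)), Function('m')(11)) = Mul(Pow(Add(-19, 50), Rational(1, 2)), Mul(12, 11)) = Mul(Pow(31, Rational(1, 2)), 132) = Mul(132, Pow(31, Rational(1, 2)))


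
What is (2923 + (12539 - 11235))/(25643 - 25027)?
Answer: 4227/616 ≈ 6.8620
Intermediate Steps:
(2923 + (12539 - 11235))/(25643 - 25027) = (2923 + 1304)/616 = 4227*(1/616) = 4227/616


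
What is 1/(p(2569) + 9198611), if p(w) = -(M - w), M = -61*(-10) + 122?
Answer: 1/9200448 ≈ 1.0869e-7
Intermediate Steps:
M = 732 (M = 610 + 122 = 732)
p(w) = -732 + w (p(w) = -(732 - w) = -732 + w)
1/(p(2569) + 9198611) = 1/((-732 + 2569) + 9198611) = 1/(1837 + 9198611) = 1/9200448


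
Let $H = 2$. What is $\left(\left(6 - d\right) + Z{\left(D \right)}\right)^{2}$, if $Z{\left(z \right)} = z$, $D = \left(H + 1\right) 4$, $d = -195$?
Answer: $45369$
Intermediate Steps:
$D = 12$ ($D = \left(2 + 1\right) 4 = 3 \cdot 4 = 12$)
$\left(\left(6 - d\right) + Z{\left(D \right)}\right)^{2} = \left(\left(6 - -195\right) + 12\right)^{2} = \left(\left(6 + 195\right) + 12\right)^{2} = \left(201 + 12\right)^{2} = 213^{2} = 45369$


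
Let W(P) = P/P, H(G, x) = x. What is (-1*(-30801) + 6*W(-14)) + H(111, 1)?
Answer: 30808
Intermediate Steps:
W(P) = 1
(-1*(-30801) + 6*W(-14)) + H(111, 1) = (-1*(-30801) + 6*1) + 1 = (30801 + 6) + 1 = 30807 + 1 = 30808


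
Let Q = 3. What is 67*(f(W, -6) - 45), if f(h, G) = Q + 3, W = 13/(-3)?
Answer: -2613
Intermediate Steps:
W = -13/3 (W = 13*(-⅓) = -13/3 ≈ -4.3333)
f(h, G) = 6 (f(h, G) = 3 + 3 = 6)
67*(f(W, -6) - 45) = 67*(6 - 45) = 67*(-39) = -2613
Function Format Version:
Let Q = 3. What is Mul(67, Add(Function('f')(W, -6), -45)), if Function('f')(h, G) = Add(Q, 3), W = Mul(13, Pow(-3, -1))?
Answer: -2613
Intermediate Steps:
W = Rational(-13, 3) (W = Mul(13, Rational(-1, 3)) = Rational(-13, 3) ≈ -4.3333)
Function('f')(h, G) = 6 (Function('f')(h, G) = Add(3, 3) = 6)
Mul(67, Add(Function('f')(W, -6), -45)) = Mul(67, Add(6, -45)) = Mul(67, -39) = -2613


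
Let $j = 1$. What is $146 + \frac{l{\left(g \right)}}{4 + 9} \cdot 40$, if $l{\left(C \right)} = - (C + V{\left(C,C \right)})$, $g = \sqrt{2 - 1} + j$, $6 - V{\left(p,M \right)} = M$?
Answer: $\frac{1658}{13} \approx 127.54$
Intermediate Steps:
$V{\left(p,M \right)} = 6 - M$
$g = 2$ ($g = \sqrt{2 - 1} + 1 = \sqrt{1} + 1 = 1 + 1 = 2$)
$l{\left(C \right)} = -6$ ($l{\left(C \right)} = - (C - \left(-6 + C\right)) = \left(-1\right) 6 = -6$)
$146 + \frac{l{\left(g \right)}}{4 + 9} \cdot 40 = 146 + \frac{1}{4 + 9} \left(-6\right) 40 = 146 + \frac{1}{13} \left(-6\right) 40 = 146 - \frac{240}{13} = \frac{1658}{13}$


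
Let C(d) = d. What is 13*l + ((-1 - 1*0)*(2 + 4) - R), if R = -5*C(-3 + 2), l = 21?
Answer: 262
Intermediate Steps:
R = 5 (R = -5*(-3 + 2) = -5*(-1) = 5)
13*l + ((-1 - 1*0)*(2 + 4) - R) = 13*21 + ((-1 - 1*0)*(2 + 4) - 1*5) = 273 + ((-1 + 0)*6 - 5) = 273 + (-1*6 - 5) = 273 + (-6 - 5) = 273 - 11 = 262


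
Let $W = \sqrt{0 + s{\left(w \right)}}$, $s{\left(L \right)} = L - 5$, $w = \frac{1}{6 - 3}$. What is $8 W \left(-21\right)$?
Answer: $- 56 i \sqrt{42} \approx - 362.92 i$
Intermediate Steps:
$w = \frac{1}{3} \approx 0.33333$
$s{\left(L \right)} = -5 + L$
$W = \frac{i \sqrt{42}}{3}$ ($W = \sqrt{0 + \left(-5 + \frac{1}{3}\right)} = \sqrt{0 - \frac{14}{3}} = \sqrt{- \frac{14}{3}} = \frac{i \sqrt{42}}{3} \approx 2.1602 i$)
$8 W \left(-21\right) = 8 \frac{i \sqrt{42}}{3} \left(-21\right) = \frac{8 i \sqrt{42}}{3} \left(-21\right) = - 56 i \sqrt{42}$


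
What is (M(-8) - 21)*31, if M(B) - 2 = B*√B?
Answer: -589 - 496*I*√2 ≈ -589.0 - 701.45*I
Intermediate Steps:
M(B) = 2 + B^(3/2) (M(B) = 2 + B*√B = 2 + B^(3/2))
(M(-8) - 21)*31 = ((2 + (-8)^(3/2)) - 21)*31 = ((2 - 16*I*√2) - 21)*31 = (-19 - 16*I*√2)*31 = -589 - 496*I*√2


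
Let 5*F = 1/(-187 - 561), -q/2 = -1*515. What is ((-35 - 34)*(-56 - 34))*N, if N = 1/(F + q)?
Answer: 23225400/3852199 ≈ 6.0291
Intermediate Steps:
q = 1030 (q = -(-2)*515 = -2*(-515) = 1030)
F = -1/3740 (F = 1/(5*(-187 - 561)) = (⅕)/(-748) = (⅕)*(-1/748) = -1/3740 ≈ -0.00026738)
N = 3740/3852199 (N = 1/(-1/3740 + 1030) = 1/(3852199/3740) = 3740/3852199 ≈ 0.00097087)
((-35 - 34)*(-56 - 34))*N = ((-35 - 34)*(-56 - 34))*(3740/3852199) = -69*(-90)*(3740/3852199) = 6210*(3740/3852199) = 23225400/3852199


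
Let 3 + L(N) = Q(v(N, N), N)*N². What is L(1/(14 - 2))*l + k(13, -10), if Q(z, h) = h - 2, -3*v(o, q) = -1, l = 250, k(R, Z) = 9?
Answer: -643099/864 ≈ -744.33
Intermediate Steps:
v(o, q) = ⅓ (v(o, q) = -⅓*(-1) = ⅓)
Q(z, h) = -2 + h
L(N) = -3 + N²*(-2 + N) (L(N) = -3 + (-2 + N)*N² = -3 + N²*(-2 + N))
L(1/(14 - 2))*l + k(13, -10) = (-3 + (1/(14 - 2))²*(-2 + 1/(14 - 2)))*250 + 9 = (-3 + (1/12)²*(-2 + 1/12))*250 + 9 = (-3 + (1/144)*(-23/12))*250 + 9 = (-3 - 23/1728)*250 + 9 = -5207/1728*250 + 9 = -650875/864 + 9 = -643099/864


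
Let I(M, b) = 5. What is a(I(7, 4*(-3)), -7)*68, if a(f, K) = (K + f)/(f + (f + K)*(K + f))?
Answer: -136/9 ≈ -15.111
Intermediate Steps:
a(f, K) = (K + f)/(f + (K + f)²) (a(f, K) = (K + f)/(f + (K + f)*(K + f)) = (K + f)/(f + (K + f)²))
a(I(7, 4*(-3)), -7)*68 = ((-7 + 5)/(5 + (-7 + 5)²))*68 = (-2/(5 + (-2)²))*68 = (-2/(5 + 4))*68 = (-2/9)*68 = ((⅑)*(-2))*68 = -2/9*68 = -136/9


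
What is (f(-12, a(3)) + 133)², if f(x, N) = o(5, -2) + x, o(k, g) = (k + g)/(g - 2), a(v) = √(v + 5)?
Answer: 231361/16 ≈ 14460.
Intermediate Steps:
a(v) = √(5 + v)
o(k, g) = (g + k)/(-2 + g)
f(x, N) = -¾ + x (f(x, N) = (-2 + 5)/(-2 - 2) + x = 3/(-4) + x = -¼*3 + x = -¾ + x)
(f(-12, a(3)) + 133)² = ((-¾ - 12) + 133)² = (-51/4 + 133)² = (481/4)² = 231361/16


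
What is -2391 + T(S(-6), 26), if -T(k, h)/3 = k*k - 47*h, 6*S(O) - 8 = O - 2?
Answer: 1275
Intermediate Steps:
S(O) = 1 + O/6 (S(O) = 4/3 + (O - 2)/6 = 4/3 + (-2 + O)/6 = 4/3 + (-1/3 + O/6) = 1 + O/6)
T(k, h) = -3*k**2 + 141*h (T(k, h) = -3*(k*k - 47*h) = -3*(k**2 - 47*h) = -3*k**2 + 141*h)
-2391 + T(S(-6), 26) = -2391 + (-3*(1 + (1/6)*(-6))**2 + 141*26) = -2391 + (-3*(1 - 1)**2 + 3666) = -2391 + (-3*0**2 + 3666) = -2391 + (-3*0 + 3666) = -2391 + (0 + 3666) = -2391 + 3666 = 1275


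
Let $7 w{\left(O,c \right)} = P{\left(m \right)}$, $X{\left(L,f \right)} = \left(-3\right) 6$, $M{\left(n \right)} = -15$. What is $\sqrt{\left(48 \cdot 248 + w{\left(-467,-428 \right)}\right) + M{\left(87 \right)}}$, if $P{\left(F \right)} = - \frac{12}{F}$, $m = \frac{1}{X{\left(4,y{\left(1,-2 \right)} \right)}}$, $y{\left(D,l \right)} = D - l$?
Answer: $\frac{3 \sqrt{64897}}{7} \approx 109.18$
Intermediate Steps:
$X{\left(L,f \right)} = -18$
$m = - \frac{1}{18}$ ($m = \frac{1}{-18} = - \frac{1}{18} \approx -0.055556$)
$w{\left(O,c \right)} = \frac{216}{7}$ ($w{\left(O,c \right)} = \frac{\left(-12\right) \frac{1}{- \frac{1}{18}}}{7} = \frac{\left(-12\right) \left(-18\right)}{7} = \frac{1}{7} \cdot 216 = \frac{216}{7}$)
$\sqrt{\left(48 \cdot 248 + w{\left(-467,-428 \right)}\right) + M{\left(87 \right)}} = \sqrt{\left(48 \cdot 248 + \frac{216}{7}\right) - 15} = \sqrt{\left(11904 + \frac{216}{7}\right) - 15} = \sqrt{\frac{83544}{7} - 15} = \sqrt{\frac{83439}{7}} = \frac{3 \sqrt{64897}}{7}$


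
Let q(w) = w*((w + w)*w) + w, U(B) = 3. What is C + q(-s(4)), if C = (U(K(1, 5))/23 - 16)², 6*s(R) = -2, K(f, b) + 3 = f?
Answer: 3602894/14283 ≈ 252.25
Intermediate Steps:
K(f, b) = -3 + f
s(R) = -⅓ (s(R) = (⅙)*(-2) = -⅓)
q(w) = w + 2*w³ (q(w) = w*((2*w)*w) + w = w*(2*w²) + w = 2*w³ + w = w + 2*w³)
C = 133225/529 (C = (3/23 - 16)² = (-365/23)² = 133225/529 ≈ 251.84)
C + q(-s(4)) = 133225/529 + (-1*(-⅓) + 2*(-1*(-⅓))³) = 133225/529 + (⅓ + 2*(⅓)³) = 133225/529 + (⅓ + 2*(1/27)) = 133225/529 + (⅓ + 2/27) = 133225/529 + 11/27 = 3602894/14283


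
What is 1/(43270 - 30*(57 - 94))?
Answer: 1/44380 ≈ 2.2533e-5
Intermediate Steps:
1/(43270 - 30*(57 - 94)) = 1/(43270 - 30*(-37)) = 1/(43270 + 1110) = 1/44380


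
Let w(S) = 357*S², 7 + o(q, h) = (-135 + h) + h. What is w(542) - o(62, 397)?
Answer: 104873096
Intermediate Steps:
o(q, h) = -142 + 2*h (o(q, h) = -7 + ((-135 + h) + h) = -7 + (-135 + 2*h) = -142 + 2*h)
w(542) - o(62, 397) = 357*542² - (-142 + 2*397) = 357*293764 - (-142 + 794) = 104873748 - 1*652 = 104873748 - 652 = 104873096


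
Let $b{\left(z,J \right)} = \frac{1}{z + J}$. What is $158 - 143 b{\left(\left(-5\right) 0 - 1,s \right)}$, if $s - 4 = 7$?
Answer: $\frac{1437}{10} \approx 143.7$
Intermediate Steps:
$s = 11$ ($s = 4 + 7 = 11$)
$b{\left(z,J \right)} = \frac{1}{J + z}$
$158 - 143 b{\left(\left(-5\right) 0 - 1,s \right)} = 158 - \frac{143}{11 - 1} = 158 - \frac{143}{10} = \frac{1437}{10}$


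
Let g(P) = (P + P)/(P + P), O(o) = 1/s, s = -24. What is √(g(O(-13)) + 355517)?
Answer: 3*√39502 ≈ 596.25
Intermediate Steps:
O(o) = -1/24 (O(o) = 1/(-24) = -1/24)
g(P) = 1 (g(P) = (2*P)/((2*P)) = (2*P)*(1/(2*P)) = 1)
√(g(O(-13)) + 355517) = √(1 + 355517) = √355518 = 3*√39502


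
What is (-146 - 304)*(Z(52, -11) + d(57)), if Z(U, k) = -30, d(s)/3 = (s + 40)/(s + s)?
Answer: 234675/19 ≈ 12351.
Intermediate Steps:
d(s) = 3*(40 + s)/(2*s) (d(s) = 3*((s + 40)/(s + s)) = 3*((40 + s)/((2*s))) = 3*((40 + s)*(1/(2*s))) = 3*((40 + s)/(2*s)) = 3*(40 + s)/(2*s))
(-146 - 304)*(Z(52, -11) + d(57)) = (-146 - 304)*(-30 + (3/2 + 60/57)) = -450*(-30 + (3/2 + 60*(1/57))) = -450*(-30 + (3/2 + 20/19)) = -450*(-30 + 97/38) = -450*(-1043/38) = 234675/19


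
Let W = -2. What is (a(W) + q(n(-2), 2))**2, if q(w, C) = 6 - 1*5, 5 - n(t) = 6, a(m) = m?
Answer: 1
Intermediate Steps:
n(t) = -1 (n(t) = 5 - 1*6 = 5 - 6 = -1)
q(w, C) = 1 (q(w, C) = 6 - 5 = 1)
(a(W) + q(n(-2), 2))**2 = (-2 + 1)**2 = (-1)**2 = 1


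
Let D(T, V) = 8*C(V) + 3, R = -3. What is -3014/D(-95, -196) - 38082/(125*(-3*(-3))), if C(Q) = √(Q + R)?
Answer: 44*(-2308*√199 + 26553*I)/(375*(-3*I + 8*√199)) ≈ -34.56 + 26.688*I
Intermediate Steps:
C(Q) = √(-3 + Q) (C(Q) = √(Q - 3) = √(-3 + Q))
D(T, V) = 3 + 8*√(-3 + V) (D(T, V) = 8*√(-3 + V) + 3 = 3 + 8*√(-3 + V))
-3014/D(-95, -196) - 38082/(125*(-3*(-3))) = -3014/(3 + 8*√(-3 - 196)) - 38082/(125*(-3*(-3))) = -3014/(3 + 8*√(-199)) - 38082/(125*9) = -3014/(3 + 8*(I*√199)) - 38082/1125 = -3014/(3 + 8*I*√199) - 38082*1/1125 = -3014/(3 + 8*I*√199) - 12694/375 = -12694/375 - 3014/(3 + 8*I*√199)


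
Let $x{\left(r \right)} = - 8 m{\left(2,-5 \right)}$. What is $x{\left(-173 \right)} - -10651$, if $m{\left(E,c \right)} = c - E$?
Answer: $10707$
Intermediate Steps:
$x{\left(r \right)} = 56$ ($x{\left(r \right)} = - 8 \left(-5 - 2\right) = \left(-8\right) \left(-7\right) = 56$)
$x{\left(-173 \right)} - -10651 = 56 - -10651 = 56 + 10651 = 10707$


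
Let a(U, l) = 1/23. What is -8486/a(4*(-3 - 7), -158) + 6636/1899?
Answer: -123545462/633 ≈ -1.9517e+5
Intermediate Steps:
a(U, l) = 1/23
-8486/a(4*(-3 - 7), -158) + 6636/1899 = -8486/1/23 + 6636/1899 = -8486*23 + 6636*(1/1899) = -195178 + 2212/633 = -123545462/633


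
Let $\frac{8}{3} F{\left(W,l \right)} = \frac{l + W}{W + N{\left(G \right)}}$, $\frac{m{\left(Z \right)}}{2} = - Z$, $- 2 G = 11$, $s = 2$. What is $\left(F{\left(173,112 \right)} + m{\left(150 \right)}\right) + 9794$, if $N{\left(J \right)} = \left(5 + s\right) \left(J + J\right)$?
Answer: $\frac{2430749}{256} \approx 9495.1$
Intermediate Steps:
$G = - \frac{11}{2}$ ($G = \left(- \frac{1}{2}\right) 11 = - \frac{11}{2} \approx -5.5$)
$N{\left(J \right)} = 14 J$ ($N{\left(J \right)} = \left(5 + 2\right) \left(J + J\right) = 7 \cdot 2 J = 14 J$)
$m{\left(Z \right)} = - 2 Z$ ($m{\left(Z \right)} = 2 \left(- Z\right) = - 2 Z$)
$F{\left(W,l \right)} = \frac{3 \left(W + l\right)}{8 \left(-77 + W\right)}$ ($F{\left(W,l \right)} = \frac{3 \frac{l + W}{W + 14 \left(- \frac{11}{2}\right)}}{8} = \frac{3 \frac{W + l}{W - 77}}{8} = \frac{3 \frac{W + l}{-77 + W}}{8} = \frac{3 \left(W + l\right)}{8 \left(-77 + W\right)}$)
$\left(F{\left(173,112 \right)} + m{\left(150 \right)}\right) + 9794 = \left(\frac{3 \left(173 + 112\right)}{8 \left(-77 + 173\right)} - 300\right) + 9794 = \left(\frac{3}{8} \cdot \frac{1}{96} \cdot 285 - 300\right) + 9794 = \left(\frac{285}{256} - 300\right) + 9794 = - \frac{76515}{256} + 9794 = \frac{2430749}{256}$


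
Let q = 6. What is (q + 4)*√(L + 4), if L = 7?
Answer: 10*√11 ≈ 33.166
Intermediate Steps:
(q + 4)*√(L + 4) = (6 + 4)*√(7 + 4) = 10*√11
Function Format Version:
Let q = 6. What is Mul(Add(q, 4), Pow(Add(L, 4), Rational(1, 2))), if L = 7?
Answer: Mul(10, Pow(11, Rational(1, 2))) ≈ 33.166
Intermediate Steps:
Mul(Add(q, 4), Pow(Add(L, 4), Rational(1, 2))) = Mul(Add(6, 4), Pow(Add(7, 4), Rational(1, 2))) = Mul(10, Pow(11, Rational(1, 2)))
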